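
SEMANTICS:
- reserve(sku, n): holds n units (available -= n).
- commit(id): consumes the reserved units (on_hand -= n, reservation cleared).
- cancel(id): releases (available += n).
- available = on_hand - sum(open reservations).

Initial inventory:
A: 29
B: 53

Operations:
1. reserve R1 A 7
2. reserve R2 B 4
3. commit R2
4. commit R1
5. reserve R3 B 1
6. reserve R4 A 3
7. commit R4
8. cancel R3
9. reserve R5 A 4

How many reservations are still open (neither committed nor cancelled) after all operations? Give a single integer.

Answer: 1

Derivation:
Step 1: reserve R1 A 7 -> on_hand[A=29 B=53] avail[A=22 B=53] open={R1}
Step 2: reserve R2 B 4 -> on_hand[A=29 B=53] avail[A=22 B=49] open={R1,R2}
Step 3: commit R2 -> on_hand[A=29 B=49] avail[A=22 B=49] open={R1}
Step 4: commit R1 -> on_hand[A=22 B=49] avail[A=22 B=49] open={}
Step 5: reserve R3 B 1 -> on_hand[A=22 B=49] avail[A=22 B=48] open={R3}
Step 6: reserve R4 A 3 -> on_hand[A=22 B=49] avail[A=19 B=48] open={R3,R4}
Step 7: commit R4 -> on_hand[A=19 B=49] avail[A=19 B=48] open={R3}
Step 8: cancel R3 -> on_hand[A=19 B=49] avail[A=19 B=49] open={}
Step 9: reserve R5 A 4 -> on_hand[A=19 B=49] avail[A=15 B=49] open={R5}
Open reservations: ['R5'] -> 1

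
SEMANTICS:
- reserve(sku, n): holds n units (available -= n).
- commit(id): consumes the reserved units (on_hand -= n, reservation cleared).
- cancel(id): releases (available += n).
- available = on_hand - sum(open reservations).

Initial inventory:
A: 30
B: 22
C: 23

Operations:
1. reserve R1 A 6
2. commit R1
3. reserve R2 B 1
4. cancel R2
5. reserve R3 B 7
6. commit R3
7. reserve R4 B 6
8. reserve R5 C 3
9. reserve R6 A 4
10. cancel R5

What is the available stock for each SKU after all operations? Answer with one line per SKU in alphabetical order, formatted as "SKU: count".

Answer: A: 20
B: 9
C: 23

Derivation:
Step 1: reserve R1 A 6 -> on_hand[A=30 B=22 C=23] avail[A=24 B=22 C=23] open={R1}
Step 2: commit R1 -> on_hand[A=24 B=22 C=23] avail[A=24 B=22 C=23] open={}
Step 3: reserve R2 B 1 -> on_hand[A=24 B=22 C=23] avail[A=24 B=21 C=23] open={R2}
Step 4: cancel R2 -> on_hand[A=24 B=22 C=23] avail[A=24 B=22 C=23] open={}
Step 5: reserve R3 B 7 -> on_hand[A=24 B=22 C=23] avail[A=24 B=15 C=23] open={R3}
Step 6: commit R3 -> on_hand[A=24 B=15 C=23] avail[A=24 B=15 C=23] open={}
Step 7: reserve R4 B 6 -> on_hand[A=24 B=15 C=23] avail[A=24 B=9 C=23] open={R4}
Step 8: reserve R5 C 3 -> on_hand[A=24 B=15 C=23] avail[A=24 B=9 C=20] open={R4,R5}
Step 9: reserve R6 A 4 -> on_hand[A=24 B=15 C=23] avail[A=20 B=9 C=20] open={R4,R5,R6}
Step 10: cancel R5 -> on_hand[A=24 B=15 C=23] avail[A=20 B=9 C=23] open={R4,R6}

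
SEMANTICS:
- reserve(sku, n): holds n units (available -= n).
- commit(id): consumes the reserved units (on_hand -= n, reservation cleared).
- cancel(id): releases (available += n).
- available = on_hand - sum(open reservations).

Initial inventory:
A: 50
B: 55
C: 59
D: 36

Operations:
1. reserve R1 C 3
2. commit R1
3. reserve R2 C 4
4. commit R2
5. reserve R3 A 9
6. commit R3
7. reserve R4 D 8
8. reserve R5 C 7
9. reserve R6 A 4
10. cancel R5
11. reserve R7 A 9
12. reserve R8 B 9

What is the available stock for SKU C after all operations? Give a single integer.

Step 1: reserve R1 C 3 -> on_hand[A=50 B=55 C=59 D=36] avail[A=50 B=55 C=56 D=36] open={R1}
Step 2: commit R1 -> on_hand[A=50 B=55 C=56 D=36] avail[A=50 B=55 C=56 D=36] open={}
Step 3: reserve R2 C 4 -> on_hand[A=50 B=55 C=56 D=36] avail[A=50 B=55 C=52 D=36] open={R2}
Step 4: commit R2 -> on_hand[A=50 B=55 C=52 D=36] avail[A=50 B=55 C=52 D=36] open={}
Step 5: reserve R3 A 9 -> on_hand[A=50 B=55 C=52 D=36] avail[A=41 B=55 C=52 D=36] open={R3}
Step 6: commit R3 -> on_hand[A=41 B=55 C=52 D=36] avail[A=41 B=55 C=52 D=36] open={}
Step 7: reserve R4 D 8 -> on_hand[A=41 B=55 C=52 D=36] avail[A=41 B=55 C=52 D=28] open={R4}
Step 8: reserve R5 C 7 -> on_hand[A=41 B=55 C=52 D=36] avail[A=41 B=55 C=45 D=28] open={R4,R5}
Step 9: reserve R6 A 4 -> on_hand[A=41 B=55 C=52 D=36] avail[A=37 B=55 C=45 D=28] open={R4,R5,R6}
Step 10: cancel R5 -> on_hand[A=41 B=55 C=52 D=36] avail[A=37 B=55 C=52 D=28] open={R4,R6}
Step 11: reserve R7 A 9 -> on_hand[A=41 B=55 C=52 D=36] avail[A=28 B=55 C=52 D=28] open={R4,R6,R7}
Step 12: reserve R8 B 9 -> on_hand[A=41 B=55 C=52 D=36] avail[A=28 B=46 C=52 D=28] open={R4,R6,R7,R8}
Final available[C] = 52

Answer: 52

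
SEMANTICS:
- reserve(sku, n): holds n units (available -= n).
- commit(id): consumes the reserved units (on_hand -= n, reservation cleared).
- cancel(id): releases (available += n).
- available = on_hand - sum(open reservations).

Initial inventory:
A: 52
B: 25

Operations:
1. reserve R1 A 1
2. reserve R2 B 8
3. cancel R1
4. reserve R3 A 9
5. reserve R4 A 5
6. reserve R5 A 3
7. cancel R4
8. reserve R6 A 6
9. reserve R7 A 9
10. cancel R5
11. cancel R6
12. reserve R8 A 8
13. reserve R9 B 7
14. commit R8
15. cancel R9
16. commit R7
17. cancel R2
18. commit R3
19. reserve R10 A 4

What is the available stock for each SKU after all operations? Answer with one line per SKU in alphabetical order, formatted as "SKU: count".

Answer: A: 22
B: 25

Derivation:
Step 1: reserve R1 A 1 -> on_hand[A=52 B=25] avail[A=51 B=25] open={R1}
Step 2: reserve R2 B 8 -> on_hand[A=52 B=25] avail[A=51 B=17] open={R1,R2}
Step 3: cancel R1 -> on_hand[A=52 B=25] avail[A=52 B=17] open={R2}
Step 4: reserve R3 A 9 -> on_hand[A=52 B=25] avail[A=43 B=17] open={R2,R3}
Step 5: reserve R4 A 5 -> on_hand[A=52 B=25] avail[A=38 B=17] open={R2,R3,R4}
Step 6: reserve R5 A 3 -> on_hand[A=52 B=25] avail[A=35 B=17] open={R2,R3,R4,R5}
Step 7: cancel R4 -> on_hand[A=52 B=25] avail[A=40 B=17] open={R2,R3,R5}
Step 8: reserve R6 A 6 -> on_hand[A=52 B=25] avail[A=34 B=17] open={R2,R3,R5,R6}
Step 9: reserve R7 A 9 -> on_hand[A=52 B=25] avail[A=25 B=17] open={R2,R3,R5,R6,R7}
Step 10: cancel R5 -> on_hand[A=52 B=25] avail[A=28 B=17] open={R2,R3,R6,R7}
Step 11: cancel R6 -> on_hand[A=52 B=25] avail[A=34 B=17] open={R2,R3,R7}
Step 12: reserve R8 A 8 -> on_hand[A=52 B=25] avail[A=26 B=17] open={R2,R3,R7,R8}
Step 13: reserve R9 B 7 -> on_hand[A=52 B=25] avail[A=26 B=10] open={R2,R3,R7,R8,R9}
Step 14: commit R8 -> on_hand[A=44 B=25] avail[A=26 B=10] open={R2,R3,R7,R9}
Step 15: cancel R9 -> on_hand[A=44 B=25] avail[A=26 B=17] open={R2,R3,R7}
Step 16: commit R7 -> on_hand[A=35 B=25] avail[A=26 B=17] open={R2,R3}
Step 17: cancel R2 -> on_hand[A=35 B=25] avail[A=26 B=25] open={R3}
Step 18: commit R3 -> on_hand[A=26 B=25] avail[A=26 B=25] open={}
Step 19: reserve R10 A 4 -> on_hand[A=26 B=25] avail[A=22 B=25] open={R10}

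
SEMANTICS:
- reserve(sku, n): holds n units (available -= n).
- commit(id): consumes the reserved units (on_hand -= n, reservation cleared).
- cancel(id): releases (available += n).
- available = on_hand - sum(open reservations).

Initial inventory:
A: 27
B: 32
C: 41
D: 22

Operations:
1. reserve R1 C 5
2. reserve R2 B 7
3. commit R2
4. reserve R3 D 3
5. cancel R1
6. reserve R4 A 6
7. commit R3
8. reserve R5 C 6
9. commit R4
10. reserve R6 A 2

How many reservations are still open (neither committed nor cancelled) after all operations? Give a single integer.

Step 1: reserve R1 C 5 -> on_hand[A=27 B=32 C=41 D=22] avail[A=27 B=32 C=36 D=22] open={R1}
Step 2: reserve R2 B 7 -> on_hand[A=27 B=32 C=41 D=22] avail[A=27 B=25 C=36 D=22] open={R1,R2}
Step 3: commit R2 -> on_hand[A=27 B=25 C=41 D=22] avail[A=27 B=25 C=36 D=22] open={R1}
Step 4: reserve R3 D 3 -> on_hand[A=27 B=25 C=41 D=22] avail[A=27 B=25 C=36 D=19] open={R1,R3}
Step 5: cancel R1 -> on_hand[A=27 B=25 C=41 D=22] avail[A=27 B=25 C=41 D=19] open={R3}
Step 6: reserve R4 A 6 -> on_hand[A=27 B=25 C=41 D=22] avail[A=21 B=25 C=41 D=19] open={R3,R4}
Step 7: commit R3 -> on_hand[A=27 B=25 C=41 D=19] avail[A=21 B=25 C=41 D=19] open={R4}
Step 8: reserve R5 C 6 -> on_hand[A=27 B=25 C=41 D=19] avail[A=21 B=25 C=35 D=19] open={R4,R5}
Step 9: commit R4 -> on_hand[A=21 B=25 C=41 D=19] avail[A=21 B=25 C=35 D=19] open={R5}
Step 10: reserve R6 A 2 -> on_hand[A=21 B=25 C=41 D=19] avail[A=19 B=25 C=35 D=19] open={R5,R6}
Open reservations: ['R5', 'R6'] -> 2

Answer: 2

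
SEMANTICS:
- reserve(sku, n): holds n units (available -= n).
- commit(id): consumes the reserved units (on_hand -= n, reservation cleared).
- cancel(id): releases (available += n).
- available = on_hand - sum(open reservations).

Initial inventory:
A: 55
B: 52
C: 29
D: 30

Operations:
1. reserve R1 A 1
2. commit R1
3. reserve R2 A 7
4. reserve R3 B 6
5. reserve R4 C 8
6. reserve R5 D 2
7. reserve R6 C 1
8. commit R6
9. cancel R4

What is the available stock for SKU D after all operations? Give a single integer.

Step 1: reserve R1 A 1 -> on_hand[A=55 B=52 C=29 D=30] avail[A=54 B=52 C=29 D=30] open={R1}
Step 2: commit R1 -> on_hand[A=54 B=52 C=29 D=30] avail[A=54 B=52 C=29 D=30] open={}
Step 3: reserve R2 A 7 -> on_hand[A=54 B=52 C=29 D=30] avail[A=47 B=52 C=29 D=30] open={R2}
Step 4: reserve R3 B 6 -> on_hand[A=54 B=52 C=29 D=30] avail[A=47 B=46 C=29 D=30] open={R2,R3}
Step 5: reserve R4 C 8 -> on_hand[A=54 B=52 C=29 D=30] avail[A=47 B=46 C=21 D=30] open={R2,R3,R4}
Step 6: reserve R5 D 2 -> on_hand[A=54 B=52 C=29 D=30] avail[A=47 B=46 C=21 D=28] open={R2,R3,R4,R5}
Step 7: reserve R6 C 1 -> on_hand[A=54 B=52 C=29 D=30] avail[A=47 B=46 C=20 D=28] open={R2,R3,R4,R5,R6}
Step 8: commit R6 -> on_hand[A=54 B=52 C=28 D=30] avail[A=47 B=46 C=20 D=28] open={R2,R3,R4,R5}
Step 9: cancel R4 -> on_hand[A=54 B=52 C=28 D=30] avail[A=47 B=46 C=28 D=28] open={R2,R3,R5}
Final available[D] = 28

Answer: 28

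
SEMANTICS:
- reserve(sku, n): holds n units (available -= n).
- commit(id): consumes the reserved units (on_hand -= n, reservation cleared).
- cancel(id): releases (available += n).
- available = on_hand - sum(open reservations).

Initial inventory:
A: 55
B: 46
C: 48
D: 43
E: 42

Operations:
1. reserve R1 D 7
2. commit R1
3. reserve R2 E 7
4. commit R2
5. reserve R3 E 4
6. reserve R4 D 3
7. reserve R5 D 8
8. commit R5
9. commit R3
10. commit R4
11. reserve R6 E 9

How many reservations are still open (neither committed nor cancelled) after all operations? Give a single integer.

Answer: 1

Derivation:
Step 1: reserve R1 D 7 -> on_hand[A=55 B=46 C=48 D=43 E=42] avail[A=55 B=46 C=48 D=36 E=42] open={R1}
Step 2: commit R1 -> on_hand[A=55 B=46 C=48 D=36 E=42] avail[A=55 B=46 C=48 D=36 E=42] open={}
Step 3: reserve R2 E 7 -> on_hand[A=55 B=46 C=48 D=36 E=42] avail[A=55 B=46 C=48 D=36 E=35] open={R2}
Step 4: commit R2 -> on_hand[A=55 B=46 C=48 D=36 E=35] avail[A=55 B=46 C=48 D=36 E=35] open={}
Step 5: reserve R3 E 4 -> on_hand[A=55 B=46 C=48 D=36 E=35] avail[A=55 B=46 C=48 D=36 E=31] open={R3}
Step 6: reserve R4 D 3 -> on_hand[A=55 B=46 C=48 D=36 E=35] avail[A=55 B=46 C=48 D=33 E=31] open={R3,R4}
Step 7: reserve R5 D 8 -> on_hand[A=55 B=46 C=48 D=36 E=35] avail[A=55 B=46 C=48 D=25 E=31] open={R3,R4,R5}
Step 8: commit R5 -> on_hand[A=55 B=46 C=48 D=28 E=35] avail[A=55 B=46 C=48 D=25 E=31] open={R3,R4}
Step 9: commit R3 -> on_hand[A=55 B=46 C=48 D=28 E=31] avail[A=55 B=46 C=48 D=25 E=31] open={R4}
Step 10: commit R4 -> on_hand[A=55 B=46 C=48 D=25 E=31] avail[A=55 B=46 C=48 D=25 E=31] open={}
Step 11: reserve R6 E 9 -> on_hand[A=55 B=46 C=48 D=25 E=31] avail[A=55 B=46 C=48 D=25 E=22] open={R6}
Open reservations: ['R6'] -> 1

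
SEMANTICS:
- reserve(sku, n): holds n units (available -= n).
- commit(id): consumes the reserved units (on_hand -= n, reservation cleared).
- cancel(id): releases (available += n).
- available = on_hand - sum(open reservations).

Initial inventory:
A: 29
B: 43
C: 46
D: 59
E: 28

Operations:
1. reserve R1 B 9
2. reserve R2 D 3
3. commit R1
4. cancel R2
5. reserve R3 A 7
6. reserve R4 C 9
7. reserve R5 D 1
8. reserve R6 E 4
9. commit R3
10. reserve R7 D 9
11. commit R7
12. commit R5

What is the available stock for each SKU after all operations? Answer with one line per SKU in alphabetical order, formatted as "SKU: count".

Step 1: reserve R1 B 9 -> on_hand[A=29 B=43 C=46 D=59 E=28] avail[A=29 B=34 C=46 D=59 E=28] open={R1}
Step 2: reserve R2 D 3 -> on_hand[A=29 B=43 C=46 D=59 E=28] avail[A=29 B=34 C=46 D=56 E=28] open={R1,R2}
Step 3: commit R1 -> on_hand[A=29 B=34 C=46 D=59 E=28] avail[A=29 B=34 C=46 D=56 E=28] open={R2}
Step 4: cancel R2 -> on_hand[A=29 B=34 C=46 D=59 E=28] avail[A=29 B=34 C=46 D=59 E=28] open={}
Step 5: reserve R3 A 7 -> on_hand[A=29 B=34 C=46 D=59 E=28] avail[A=22 B=34 C=46 D=59 E=28] open={R3}
Step 6: reserve R4 C 9 -> on_hand[A=29 B=34 C=46 D=59 E=28] avail[A=22 B=34 C=37 D=59 E=28] open={R3,R4}
Step 7: reserve R5 D 1 -> on_hand[A=29 B=34 C=46 D=59 E=28] avail[A=22 B=34 C=37 D=58 E=28] open={R3,R4,R5}
Step 8: reserve R6 E 4 -> on_hand[A=29 B=34 C=46 D=59 E=28] avail[A=22 B=34 C=37 D=58 E=24] open={R3,R4,R5,R6}
Step 9: commit R3 -> on_hand[A=22 B=34 C=46 D=59 E=28] avail[A=22 B=34 C=37 D=58 E=24] open={R4,R5,R6}
Step 10: reserve R7 D 9 -> on_hand[A=22 B=34 C=46 D=59 E=28] avail[A=22 B=34 C=37 D=49 E=24] open={R4,R5,R6,R7}
Step 11: commit R7 -> on_hand[A=22 B=34 C=46 D=50 E=28] avail[A=22 B=34 C=37 D=49 E=24] open={R4,R5,R6}
Step 12: commit R5 -> on_hand[A=22 B=34 C=46 D=49 E=28] avail[A=22 B=34 C=37 D=49 E=24] open={R4,R6}

Answer: A: 22
B: 34
C: 37
D: 49
E: 24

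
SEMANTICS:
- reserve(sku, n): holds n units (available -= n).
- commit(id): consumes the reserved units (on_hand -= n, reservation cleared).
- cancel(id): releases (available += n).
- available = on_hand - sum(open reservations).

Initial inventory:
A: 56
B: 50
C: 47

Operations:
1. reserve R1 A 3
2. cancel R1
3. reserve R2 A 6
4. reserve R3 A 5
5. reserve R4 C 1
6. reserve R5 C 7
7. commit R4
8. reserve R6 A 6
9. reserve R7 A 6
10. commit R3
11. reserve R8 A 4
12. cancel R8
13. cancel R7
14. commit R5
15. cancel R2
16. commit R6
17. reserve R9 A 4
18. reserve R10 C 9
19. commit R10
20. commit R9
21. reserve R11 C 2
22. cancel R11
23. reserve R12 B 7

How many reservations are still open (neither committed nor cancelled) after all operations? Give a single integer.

Step 1: reserve R1 A 3 -> on_hand[A=56 B=50 C=47] avail[A=53 B=50 C=47] open={R1}
Step 2: cancel R1 -> on_hand[A=56 B=50 C=47] avail[A=56 B=50 C=47] open={}
Step 3: reserve R2 A 6 -> on_hand[A=56 B=50 C=47] avail[A=50 B=50 C=47] open={R2}
Step 4: reserve R3 A 5 -> on_hand[A=56 B=50 C=47] avail[A=45 B=50 C=47] open={R2,R3}
Step 5: reserve R4 C 1 -> on_hand[A=56 B=50 C=47] avail[A=45 B=50 C=46] open={R2,R3,R4}
Step 6: reserve R5 C 7 -> on_hand[A=56 B=50 C=47] avail[A=45 B=50 C=39] open={R2,R3,R4,R5}
Step 7: commit R4 -> on_hand[A=56 B=50 C=46] avail[A=45 B=50 C=39] open={R2,R3,R5}
Step 8: reserve R6 A 6 -> on_hand[A=56 B=50 C=46] avail[A=39 B=50 C=39] open={R2,R3,R5,R6}
Step 9: reserve R7 A 6 -> on_hand[A=56 B=50 C=46] avail[A=33 B=50 C=39] open={R2,R3,R5,R6,R7}
Step 10: commit R3 -> on_hand[A=51 B=50 C=46] avail[A=33 B=50 C=39] open={R2,R5,R6,R7}
Step 11: reserve R8 A 4 -> on_hand[A=51 B=50 C=46] avail[A=29 B=50 C=39] open={R2,R5,R6,R7,R8}
Step 12: cancel R8 -> on_hand[A=51 B=50 C=46] avail[A=33 B=50 C=39] open={R2,R5,R6,R7}
Step 13: cancel R7 -> on_hand[A=51 B=50 C=46] avail[A=39 B=50 C=39] open={R2,R5,R6}
Step 14: commit R5 -> on_hand[A=51 B=50 C=39] avail[A=39 B=50 C=39] open={R2,R6}
Step 15: cancel R2 -> on_hand[A=51 B=50 C=39] avail[A=45 B=50 C=39] open={R6}
Step 16: commit R6 -> on_hand[A=45 B=50 C=39] avail[A=45 B=50 C=39] open={}
Step 17: reserve R9 A 4 -> on_hand[A=45 B=50 C=39] avail[A=41 B=50 C=39] open={R9}
Step 18: reserve R10 C 9 -> on_hand[A=45 B=50 C=39] avail[A=41 B=50 C=30] open={R10,R9}
Step 19: commit R10 -> on_hand[A=45 B=50 C=30] avail[A=41 B=50 C=30] open={R9}
Step 20: commit R9 -> on_hand[A=41 B=50 C=30] avail[A=41 B=50 C=30] open={}
Step 21: reserve R11 C 2 -> on_hand[A=41 B=50 C=30] avail[A=41 B=50 C=28] open={R11}
Step 22: cancel R11 -> on_hand[A=41 B=50 C=30] avail[A=41 B=50 C=30] open={}
Step 23: reserve R12 B 7 -> on_hand[A=41 B=50 C=30] avail[A=41 B=43 C=30] open={R12}
Open reservations: ['R12'] -> 1

Answer: 1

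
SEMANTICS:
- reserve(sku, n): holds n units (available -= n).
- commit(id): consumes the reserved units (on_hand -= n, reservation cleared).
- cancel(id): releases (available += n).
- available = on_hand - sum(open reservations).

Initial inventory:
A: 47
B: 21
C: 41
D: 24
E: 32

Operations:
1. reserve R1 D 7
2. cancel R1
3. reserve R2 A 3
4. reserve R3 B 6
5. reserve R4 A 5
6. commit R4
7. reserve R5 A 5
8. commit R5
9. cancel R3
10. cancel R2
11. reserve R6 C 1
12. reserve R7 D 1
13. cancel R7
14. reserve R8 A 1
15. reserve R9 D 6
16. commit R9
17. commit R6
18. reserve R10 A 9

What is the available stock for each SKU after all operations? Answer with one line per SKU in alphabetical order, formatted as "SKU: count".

Answer: A: 27
B: 21
C: 40
D: 18
E: 32

Derivation:
Step 1: reserve R1 D 7 -> on_hand[A=47 B=21 C=41 D=24 E=32] avail[A=47 B=21 C=41 D=17 E=32] open={R1}
Step 2: cancel R1 -> on_hand[A=47 B=21 C=41 D=24 E=32] avail[A=47 B=21 C=41 D=24 E=32] open={}
Step 3: reserve R2 A 3 -> on_hand[A=47 B=21 C=41 D=24 E=32] avail[A=44 B=21 C=41 D=24 E=32] open={R2}
Step 4: reserve R3 B 6 -> on_hand[A=47 B=21 C=41 D=24 E=32] avail[A=44 B=15 C=41 D=24 E=32] open={R2,R3}
Step 5: reserve R4 A 5 -> on_hand[A=47 B=21 C=41 D=24 E=32] avail[A=39 B=15 C=41 D=24 E=32] open={R2,R3,R4}
Step 6: commit R4 -> on_hand[A=42 B=21 C=41 D=24 E=32] avail[A=39 B=15 C=41 D=24 E=32] open={R2,R3}
Step 7: reserve R5 A 5 -> on_hand[A=42 B=21 C=41 D=24 E=32] avail[A=34 B=15 C=41 D=24 E=32] open={R2,R3,R5}
Step 8: commit R5 -> on_hand[A=37 B=21 C=41 D=24 E=32] avail[A=34 B=15 C=41 D=24 E=32] open={R2,R3}
Step 9: cancel R3 -> on_hand[A=37 B=21 C=41 D=24 E=32] avail[A=34 B=21 C=41 D=24 E=32] open={R2}
Step 10: cancel R2 -> on_hand[A=37 B=21 C=41 D=24 E=32] avail[A=37 B=21 C=41 D=24 E=32] open={}
Step 11: reserve R6 C 1 -> on_hand[A=37 B=21 C=41 D=24 E=32] avail[A=37 B=21 C=40 D=24 E=32] open={R6}
Step 12: reserve R7 D 1 -> on_hand[A=37 B=21 C=41 D=24 E=32] avail[A=37 B=21 C=40 D=23 E=32] open={R6,R7}
Step 13: cancel R7 -> on_hand[A=37 B=21 C=41 D=24 E=32] avail[A=37 B=21 C=40 D=24 E=32] open={R6}
Step 14: reserve R8 A 1 -> on_hand[A=37 B=21 C=41 D=24 E=32] avail[A=36 B=21 C=40 D=24 E=32] open={R6,R8}
Step 15: reserve R9 D 6 -> on_hand[A=37 B=21 C=41 D=24 E=32] avail[A=36 B=21 C=40 D=18 E=32] open={R6,R8,R9}
Step 16: commit R9 -> on_hand[A=37 B=21 C=41 D=18 E=32] avail[A=36 B=21 C=40 D=18 E=32] open={R6,R8}
Step 17: commit R6 -> on_hand[A=37 B=21 C=40 D=18 E=32] avail[A=36 B=21 C=40 D=18 E=32] open={R8}
Step 18: reserve R10 A 9 -> on_hand[A=37 B=21 C=40 D=18 E=32] avail[A=27 B=21 C=40 D=18 E=32] open={R10,R8}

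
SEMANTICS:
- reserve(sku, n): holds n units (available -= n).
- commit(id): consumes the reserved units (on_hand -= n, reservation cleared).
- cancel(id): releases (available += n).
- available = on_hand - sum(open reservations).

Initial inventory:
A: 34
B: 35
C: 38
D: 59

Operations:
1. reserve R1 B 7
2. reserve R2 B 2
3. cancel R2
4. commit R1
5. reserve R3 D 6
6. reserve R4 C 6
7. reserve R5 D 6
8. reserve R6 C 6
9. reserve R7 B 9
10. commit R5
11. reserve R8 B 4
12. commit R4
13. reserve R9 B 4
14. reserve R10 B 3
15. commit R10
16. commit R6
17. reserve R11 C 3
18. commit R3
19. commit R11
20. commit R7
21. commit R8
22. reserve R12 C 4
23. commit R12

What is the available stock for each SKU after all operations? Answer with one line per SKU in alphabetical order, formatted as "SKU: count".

Step 1: reserve R1 B 7 -> on_hand[A=34 B=35 C=38 D=59] avail[A=34 B=28 C=38 D=59] open={R1}
Step 2: reserve R2 B 2 -> on_hand[A=34 B=35 C=38 D=59] avail[A=34 B=26 C=38 D=59] open={R1,R2}
Step 3: cancel R2 -> on_hand[A=34 B=35 C=38 D=59] avail[A=34 B=28 C=38 D=59] open={R1}
Step 4: commit R1 -> on_hand[A=34 B=28 C=38 D=59] avail[A=34 B=28 C=38 D=59] open={}
Step 5: reserve R3 D 6 -> on_hand[A=34 B=28 C=38 D=59] avail[A=34 B=28 C=38 D=53] open={R3}
Step 6: reserve R4 C 6 -> on_hand[A=34 B=28 C=38 D=59] avail[A=34 B=28 C=32 D=53] open={R3,R4}
Step 7: reserve R5 D 6 -> on_hand[A=34 B=28 C=38 D=59] avail[A=34 B=28 C=32 D=47] open={R3,R4,R5}
Step 8: reserve R6 C 6 -> on_hand[A=34 B=28 C=38 D=59] avail[A=34 B=28 C=26 D=47] open={R3,R4,R5,R6}
Step 9: reserve R7 B 9 -> on_hand[A=34 B=28 C=38 D=59] avail[A=34 B=19 C=26 D=47] open={R3,R4,R5,R6,R7}
Step 10: commit R5 -> on_hand[A=34 B=28 C=38 D=53] avail[A=34 B=19 C=26 D=47] open={R3,R4,R6,R7}
Step 11: reserve R8 B 4 -> on_hand[A=34 B=28 C=38 D=53] avail[A=34 B=15 C=26 D=47] open={R3,R4,R6,R7,R8}
Step 12: commit R4 -> on_hand[A=34 B=28 C=32 D=53] avail[A=34 B=15 C=26 D=47] open={R3,R6,R7,R8}
Step 13: reserve R9 B 4 -> on_hand[A=34 B=28 C=32 D=53] avail[A=34 B=11 C=26 D=47] open={R3,R6,R7,R8,R9}
Step 14: reserve R10 B 3 -> on_hand[A=34 B=28 C=32 D=53] avail[A=34 B=8 C=26 D=47] open={R10,R3,R6,R7,R8,R9}
Step 15: commit R10 -> on_hand[A=34 B=25 C=32 D=53] avail[A=34 B=8 C=26 D=47] open={R3,R6,R7,R8,R9}
Step 16: commit R6 -> on_hand[A=34 B=25 C=26 D=53] avail[A=34 B=8 C=26 D=47] open={R3,R7,R8,R9}
Step 17: reserve R11 C 3 -> on_hand[A=34 B=25 C=26 D=53] avail[A=34 B=8 C=23 D=47] open={R11,R3,R7,R8,R9}
Step 18: commit R3 -> on_hand[A=34 B=25 C=26 D=47] avail[A=34 B=8 C=23 D=47] open={R11,R7,R8,R9}
Step 19: commit R11 -> on_hand[A=34 B=25 C=23 D=47] avail[A=34 B=8 C=23 D=47] open={R7,R8,R9}
Step 20: commit R7 -> on_hand[A=34 B=16 C=23 D=47] avail[A=34 B=8 C=23 D=47] open={R8,R9}
Step 21: commit R8 -> on_hand[A=34 B=12 C=23 D=47] avail[A=34 B=8 C=23 D=47] open={R9}
Step 22: reserve R12 C 4 -> on_hand[A=34 B=12 C=23 D=47] avail[A=34 B=8 C=19 D=47] open={R12,R9}
Step 23: commit R12 -> on_hand[A=34 B=12 C=19 D=47] avail[A=34 B=8 C=19 D=47] open={R9}

Answer: A: 34
B: 8
C: 19
D: 47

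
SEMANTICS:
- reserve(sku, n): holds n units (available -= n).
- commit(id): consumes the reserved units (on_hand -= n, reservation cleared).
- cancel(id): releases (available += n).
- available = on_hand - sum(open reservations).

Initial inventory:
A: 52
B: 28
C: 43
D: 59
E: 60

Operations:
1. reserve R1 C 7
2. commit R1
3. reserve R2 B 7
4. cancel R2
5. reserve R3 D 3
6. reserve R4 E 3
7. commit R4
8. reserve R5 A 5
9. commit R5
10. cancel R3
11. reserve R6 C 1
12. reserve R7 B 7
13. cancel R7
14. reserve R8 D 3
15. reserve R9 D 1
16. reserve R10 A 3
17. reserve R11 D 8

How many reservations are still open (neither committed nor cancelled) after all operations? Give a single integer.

Answer: 5

Derivation:
Step 1: reserve R1 C 7 -> on_hand[A=52 B=28 C=43 D=59 E=60] avail[A=52 B=28 C=36 D=59 E=60] open={R1}
Step 2: commit R1 -> on_hand[A=52 B=28 C=36 D=59 E=60] avail[A=52 B=28 C=36 D=59 E=60] open={}
Step 3: reserve R2 B 7 -> on_hand[A=52 B=28 C=36 D=59 E=60] avail[A=52 B=21 C=36 D=59 E=60] open={R2}
Step 4: cancel R2 -> on_hand[A=52 B=28 C=36 D=59 E=60] avail[A=52 B=28 C=36 D=59 E=60] open={}
Step 5: reserve R3 D 3 -> on_hand[A=52 B=28 C=36 D=59 E=60] avail[A=52 B=28 C=36 D=56 E=60] open={R3}
Step 6: reserve R4 E 3 -> on_hand[A=52 B=28 C=36 D=59 E=60] avail[A=52 B=28 C=36 D=56 E=57] open={R3,R4}
Step 7: commit R4 -> on_hand[A=52 B=28 C=36 D=59 E=57] avail[A=52 B=28 C=36 D=56 E=57] open={R3}
Step 8: reserve R5 A 5 -> on_hand[A=52 B=28 C=36 D=59 E=57] avail[A=47 B=28 C=36 D=56 E=57] open={R3,R5}
Step 9: commit R5 -> on_hand[A=47 B=28 C=36 D=59 E=57] avail[A=47 B=28 C=36 D=56 E=57] open={R3}
Step 10: cancel R3 -> on_hand[A=47 B=28 C=36 D=59 E=57] avail[A=47 B=28 C=36 D=59 E=57] open={}
Step 11: reserve R6 C 1 -> on_hand[A=47 B=28 C=36 D=59 E=57] avail[A=47 B=28 C=35 D=59 E=57] open={R6}
Step 12: reserve R7 B 7 -> on_hand[A=47 B=28 C=36 D=59 E=57] avail[A=47 B=21 C=35 D=59 E=57] open={R6,R7}
Step 13: cancel R7 -> on_hand[A=47 B=28 C=36 D=59 E=57] avail[A=47 B=28 C=35 D=59 E=57] open={R6}
Step 14: reserve R8 D 3 -> on_hand[A=47 B=28 C=36 D=59 E=57] avail[A=47 B=28 C=35 D=56 E=57] open={R6,R8}
Step 15: reserve R9 D 1 -> on_hand[A=47 B=28 C=36 D=59 E=57] avail[A=47 B=28 C=35 D=55 E=57] open={R6,R8,R9}
Step 16: reserve R10 A 3 -> on_hand[A=47 B=28 C=36 D=59 E=57] avail[A=44 B=28 C=35 D=55 E=57] open={R10,R6,R8,R9}
Step 17: reserve R11 D 8 -> on_hand[A=47 B=28 C=36 D=59 E=57] avail[A=44 B=28 C=35 D=47 E=57] open={R10,R11,R6,R8,R9}
Open reservations: ['R10', 'R11', 'R6', 'R8', 'R9'] -> 5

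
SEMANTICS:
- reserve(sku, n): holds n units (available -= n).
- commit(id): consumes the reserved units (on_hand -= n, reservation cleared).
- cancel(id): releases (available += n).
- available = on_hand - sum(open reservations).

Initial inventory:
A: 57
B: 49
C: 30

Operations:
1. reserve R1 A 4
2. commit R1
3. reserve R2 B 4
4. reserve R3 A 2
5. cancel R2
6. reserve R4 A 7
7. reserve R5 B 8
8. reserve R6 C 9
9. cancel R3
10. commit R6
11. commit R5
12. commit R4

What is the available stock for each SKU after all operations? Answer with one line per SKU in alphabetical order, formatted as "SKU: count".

Answer: A: 46
B: 41
C: 21

Derivation:
Step 1: reserve R1 A 4 -> on_hand[A=57 B=49 C=30] avail[A=53 B=49 C=30] open={R1}
Step 2: commit R1 -> on_hand[A=53 B=49 C=30] avail[A=53 B=49 C=30] open={}
Step 3: reserve R2 B 4 -> on_hand[A=53 B=49 C=30] avail[A=53 B=45 C=30] open={R2}
Step 4: reserve R3 A 2 -> on_hand[A=53 B=49 C=30] avail[A=51 B=45 C=30] open={R2,R3}
Step 5: cancel R2 -> on_hand[A=53 B=49 C=30] avail[A=51 B=49 C=30] open={R3}
Step 6: reserve R4 A 7 -> on_hand[A=53 B=49 C=30] avail[A=44 B=49 C=30] open={R3,R4}
Step 7: reserve R5 B 8 -> on_hand[A=53 B=49 C=30] avail[A=44 B=41 C=30] open={R3,R4,R5}
Step 8: reserve R6 C 9 -> on_hand[A=53 B=49 C=30] avail[A=44 B=41 C=21] open={R3,R4,R5,R6}
Step 9: cancel R3 -> on_hand[A=53 B=49 C=30] avail[A=46 B=41 C=21] open={R4,R5,R6}
Step 10: commit R6 -> on_hand[A=53 B=49 C=21] avail[A=46 B=41 C=21] open={R4,R5}
Step 11: commit R5 -> on_hand[A=53 B=41 C=21] avail[A=46 B=41 C=21] open={R4}
Step 12: commit R4 -> on_hand[A=46 B=41 C=21] avail[A=46 B=41 C=21] open={}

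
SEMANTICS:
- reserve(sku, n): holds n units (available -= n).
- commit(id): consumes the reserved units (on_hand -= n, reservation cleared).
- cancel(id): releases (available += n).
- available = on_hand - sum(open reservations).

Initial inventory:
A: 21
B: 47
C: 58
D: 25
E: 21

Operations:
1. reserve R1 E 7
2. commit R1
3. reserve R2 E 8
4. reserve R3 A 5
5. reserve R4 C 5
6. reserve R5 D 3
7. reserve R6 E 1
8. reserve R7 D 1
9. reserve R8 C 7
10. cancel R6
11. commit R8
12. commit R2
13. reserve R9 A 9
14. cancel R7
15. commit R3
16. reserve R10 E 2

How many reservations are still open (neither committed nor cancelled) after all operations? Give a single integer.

Answer: 4

Derivation:
Step 1: reserve R1 E 7 -> on_hand[A=21 B=47 C=58 D=25 E=21] avail[A=21 B=47 C=58 D=25 E=14] open={R1}
Step 2: commit R1 -> on_hand[A=21 B=47 C=58 D=25 E=14] avail[A=21 B=47 C=58 D=25 E=14] open={}
Step 3: reserve R2 E 8 -> on_hand[A=21 B=47 C=58 D=25 E=14] avail[A=21 B=47 C=58 D=25 E=6] open={R2}
Step 4: reserve R3 A 5 -> on_hand[A=21 B=47 C=58 D=25 E=14] avail[A=16 B=47 C=58 D=25 E=6] open={R2,R3}
Step 5: reserve R4 C 5 -> on_hand[A=21 B=47 C=58 D=25 E=14] avail[A=16 B=47 C=53 D=25 E=6] open={R2,R3,R4}
Step 6: reserve R5 D 3 -> on_hand[A=21 B=47 C=58 D=25 E=14] avail[A=16 B=47 C=53 D=22 E=6] open={R2,R3,R4,R5}
Step 7: reserve R6 E 1 -> on_hand[A=21 B=47 C=58 D=25 E=14] avail[A=16 B=47 C=53 D=22 E=5] open={R2,R3,R4,R5,R6}
Step 8: reserve R7 D 1 -> on_hand[A=21 B=47 C=58 D=25 E=14] avail[A=16 B=47 C=53 D=21 E=5] open={R2,R3,R4,R5,R6,R7}
Step 9: reserve R8 C 7 -> on_hand[A=21 B=47 C=58 D=25 E=14] avail[A=16 B=47 C=46 D=21 E=5] open={R2,R3,R4,R5,R6,R7,R8}
Step 10: cancel R6 -> on_hand[A=21 B=47 C=58 D=25 E=14] avail[A=16 B=47 C=46 D=21 E=6] open={R2,R3,R4,R5,R7,R8}
Step 11: commit R8 -> on_hand[A=21 B=47 C=51 D=25 E=14] avail[A=16 B=47 C=46 D=21 E=6] open={R2,R3,R4,R5,R7}
Step 12: commit R2 -> on_hand[A=21 B=47 C=51 D=25 E=6] avail[A=16 B=47 C=46 D=21 E=6] open={R3,R4,R5,R7}
Step 13: reserve R9 A 9 -> on_hand[A=21 B=47 C=51 D=25 E=6] avail[A=7 B=47 C=46 D=21 E=6] open={R3,R4,R5,R7,R9}
Step 14: cancel R7 -> on_hand[A=21 B=47 C=51 D=25 E=6] avail[A=7 B=47 C=46 D=22 E=6] open={R3,R4,R5,R9}
Step 15: commit R3 -> on_hand[A=16 B=47 C=51 D=25 E=6] avail[A=7 B=47 C=46 D=22 E=6] open={R4,R5,R9}
Step 16: reserve R10 E 2 -> on_hand[A=16 B=47 C=51 D=25 E=6] avail[A=7 B=47 C=46 D=22 E=4] open={R10,R4,R5,R9}
Open reservations: ['R10', 'R4', 'R5', 'R9'] -> 4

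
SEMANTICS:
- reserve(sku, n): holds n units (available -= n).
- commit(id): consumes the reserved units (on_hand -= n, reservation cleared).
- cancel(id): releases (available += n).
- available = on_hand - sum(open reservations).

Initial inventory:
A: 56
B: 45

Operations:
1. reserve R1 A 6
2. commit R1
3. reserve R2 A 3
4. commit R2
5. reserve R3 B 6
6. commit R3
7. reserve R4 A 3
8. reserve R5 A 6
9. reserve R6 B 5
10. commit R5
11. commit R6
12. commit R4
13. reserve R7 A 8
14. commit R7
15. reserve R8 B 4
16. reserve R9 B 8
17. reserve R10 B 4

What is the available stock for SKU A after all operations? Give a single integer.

Step 1: reserve R1 A 6 -> on_hand[A=56 B=45] avail[A=50 B=45] open={R1}
Step 2: commit R1 -> on_hand[A=50 B=45] avail[A=50 B=45] open={}
Step 3: reserve R2 A 3 -> on_hand[A=50 B=45] avail[A=47 B=45] open={R2}
Step 4: commit R2 -> on_hand[A=47 B=45] avail[A=47 B=45] open={}
Step 5: reserve R3 B 6 -> on_hand[A=47 B=45] avail[A=47 B=39] open={R3}
Step 6: commit R3 -> on_hand[A=47 B=39] avail[A=47 B=39] open={}
Step 7: reserve R4 A 3 -> on_hand[A=47 B=39] avail[A=44 B=39] open={R4}
Step 8: reserve R5 A 6 -> on_hand[A=47 B=39] avail[A=38 B=39] open={R4,R5}
Step 9: reserve R6 B 5 -> on_hand[A=47 B=39] avail[A=38 B=34] open={R4,R5,R6}
Step 10: commit R5 -> on_hand[A=41 B=39] avail[A=38 B=34] open={R4,R6}
Step 11: commit R6 -> on_hand[A=41 B=34] avail[A=38 B=34] open={R4}
Step 12: commit R4 -> on_hand[A=38 B=34] avail[A=38 B=34] open={}
Step 13: reserve R7 A 8 -> on_hand[A=38 B=34] avail[A=30 B=34] open={R7}
Step 14: commit R7 -> on_hand[A=30 B=34] avail[A=30 B=34] open={}
Step 15: reserve R8 B 4 -> on_hand[A=30 B=34] avail[A=30 B=30] open={R8}
Step 16: reserve R9 B 8 -> on_hand[A=30 B=34] avail[A=30 B=22] open={R8,R9}
Step 17: reserve R10 B 4 -> on_hand[A=30 B=34] avail[A=30 B=18] open={R10,R8,R9}
Final available[A] = 30

Answer: 30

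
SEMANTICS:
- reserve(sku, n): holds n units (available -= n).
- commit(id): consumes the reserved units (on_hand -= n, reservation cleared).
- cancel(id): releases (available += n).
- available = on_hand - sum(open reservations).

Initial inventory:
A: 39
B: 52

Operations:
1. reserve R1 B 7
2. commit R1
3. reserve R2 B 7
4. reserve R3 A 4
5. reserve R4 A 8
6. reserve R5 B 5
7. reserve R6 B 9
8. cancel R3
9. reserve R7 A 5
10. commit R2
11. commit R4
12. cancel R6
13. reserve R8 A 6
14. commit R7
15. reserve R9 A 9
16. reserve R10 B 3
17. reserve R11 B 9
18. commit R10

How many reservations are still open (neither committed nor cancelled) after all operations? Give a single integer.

Step 1: reserve R1 B 7 -> on_hand[A=39 B=52] avail[A=39 B=45] open={R1}
Step 2: commit R1 -> on_hand[A=39 B=45] avail[A=39 B=45] open={}
Step 3: reserve R2 B 7 -> on_hand[A=39 B=45] avail[A=39 B=38] open={R2}
Step 4: reserve R3 A 4 -> on_hand[A=39 B=45] avail[A=35 B=38] open={R2,R3}
Step 5: reserve R4 A 8 -> on_hand[A=39 B=45] avail[A=27 B=38] open={R2,R3,R4}
Step 6: reserve R5 B 5 -> on_hand[A=39 B=45] avail[A=27 B=33] open={R2,R3,R4,R5}
Step 7: reserve R6 B 9 -> on_hand[A=39 B=45] avail[A=27 B=24] open={R2,R3,R4,R5,R6}
Step 8: cancel R3 -> on_hand[A=39 B=45] avail[A=31 B=24] open={R2,R4,R5,R6}
Step 9: reserve R7 A 5 -> on_hand[A=39 B=45] avail[A=26 B=24] open={R2,R4,R5,R6,R7}
Step 10: commit R2 -> on_hand[A=39 B=38] avail[A=26 B=24] open={R4,R5,R6,R7}
Step 11: commit R4 -> on_hand[A=31 B=38] avail[A=26 B=24] open={R5,R6,R7}
Step 12: cancel R6 -> on_hand[A=31 B=38] avail[A=26 B=33] open={R5,R7}
Step 13: reserve R8 A 6 -> on_hand[A=31 B=38] avail[A=20 B=33] open={R5,R7,R8}
Step 14: commit R7 -> on_hand[A=26 B=38] avail[A=20 B=33] open={R5,R8}
Step 15: reserve R9 A 9 -> on_hand[A=26 B=38] avail[A=11 B=33] open={R5,R8,R9}
Step 16: reserve R10 B 3 -> on_hand[A=26 B=38] avail[A=11 B=30] open={R10,R5,R8,R9}
Step 17: reserve R11 B 9 -> on_hand[A=26 B=38] avail[A=11 B=21] open={R10,R11,R5,R8,R9}
Step 18: commit R10 -> on_hand[A=26 B=35] avail[A=11 B=21] open={R11,R5,R8,R9}
Open reservations: ['R11', 'R5', 'R8', 'R9'] -> 4

Answer: 4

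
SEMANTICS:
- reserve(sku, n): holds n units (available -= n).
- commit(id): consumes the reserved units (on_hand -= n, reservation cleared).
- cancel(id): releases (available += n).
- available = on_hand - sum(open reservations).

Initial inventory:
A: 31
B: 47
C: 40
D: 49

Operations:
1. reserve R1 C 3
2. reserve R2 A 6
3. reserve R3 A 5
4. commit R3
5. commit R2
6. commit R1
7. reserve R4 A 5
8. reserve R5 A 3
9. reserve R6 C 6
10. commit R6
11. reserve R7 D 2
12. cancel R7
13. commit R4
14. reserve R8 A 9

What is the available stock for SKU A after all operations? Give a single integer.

Step 1: reserve R1 C 3 -> on_hand[A=31 B=47 C=40 D=49] avail[A=31 B=47 C=37 D=49] open={R1}
Step 2: reserve R2 A 6 -> on_hand[A=31 B=47 C=40 D=49] avail[A=25 B=47 C=37 D=49] open={R1,R2}
Step 3: reserve R3 A 5 -> on_hand[A=31 B=47 C=40 D=49] avail[A=20 B=47 C=37 D=49] open={R1,R2,R3}
Step 4: commit R3 -> on_hand[A=26 B=47 C=40 D=49] avail[A=20 B=47 C=37 D=49] open={R1,R2}
Step 5: commit R2 -> on_hand[A=20 B=47 C=40 D=49] avail[A=20 B=47 C=37 D=49] open={R1}
Step 6: commit R1 -> on_hand[A=20 B=47 C=37 D=49] avail[A=20 B=47 C=37 D=49] open={}
Step 7: reserve R4 A 5 -> on_hand[A=20 B=47 C=37 D=49] avail[A=15 B=47 C=37 D=49] open={R4}
Step 8: reserve R5 A 3 -> on_hand[A=20 B=47 C=37 D=49] avail[A=12 B=47 C=37 D=49] open={R4,R5}
Step 9: reserve R6 C 6 -> on_hand[A=20 B=47 C=37 D=49] avail[A=12 B=47 C=31 D=49] open={R4,R5,R6}
Step 10: commit R6 -> on_hand[A=20 B=47 C=31 D=49] avail[A=12 B=47 C=31 D=49] open={R4,R5}
Step 11: reserve R7 D 2 -> on_hand[A=20 B=47 C=31 D=49] avail[A=12 B=47 C=31 D=47] open={R4,R5,R7}
Step 12: cancel R7 -> on_hand[A=20 B=47 C=31 D=49] avail[A=12 B=47 C=31 D=49] open={R4,R5}
Step 13: commit R4 -> on_hand[A=15 B=47 C=31 D=49] avail[A=12 B=47 C=31 D=49] open={R5}
Step 14: reserve R8 A 9 -> on_hand[A=15 B=47 C=31 D=49] avail[A=3 B=47 C=31 D=49] open={R5,R8}
Final available[A] = 3

Answer: 3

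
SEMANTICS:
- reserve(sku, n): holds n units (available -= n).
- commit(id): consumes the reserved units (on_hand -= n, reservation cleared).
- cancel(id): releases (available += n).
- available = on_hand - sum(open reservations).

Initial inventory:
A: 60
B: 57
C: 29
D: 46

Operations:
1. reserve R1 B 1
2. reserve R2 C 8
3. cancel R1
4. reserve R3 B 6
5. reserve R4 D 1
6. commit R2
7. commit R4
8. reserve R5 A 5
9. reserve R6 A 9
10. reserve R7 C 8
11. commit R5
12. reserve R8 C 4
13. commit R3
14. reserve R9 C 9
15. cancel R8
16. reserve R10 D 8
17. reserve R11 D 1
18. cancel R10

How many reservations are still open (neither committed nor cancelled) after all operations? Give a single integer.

Step 1: reserve R1 B 1 -> on_hand[A=60 B=57 C=29 D=46] avail[A=60 B=56 C=29 D=46] open={R1}
Step 2: reserve R2 C 8 -> on_hand[A=60 B=57 C=29 D=46] avail[A=60 B=56 C=21 D=46] open={R1,R2}
Step 3: cancel R1 -> on_hand[A=60 B=57 C=29 D=46] avail[A=60 B=57 C=21 D=46] open={R2}
Step 4: reserve R3 B 6 -> on_hand[A=60 B=57 C=29 D=46] avail[A=60 B=51 C=21 D=46] open={R2,R3}
Step 5: reserve R4 D 1 -> on_hand[A=60 B=57 C=29 D=46] avail[A=60 B=51 C=21 D=45] open={R2,R3,R4}
Step 6: commit R2 -> on_hand[A=60 B=57 C=21 D=46] avail[A=60 B=51 C=21 D=45] open={R3,R4}
Step 7: commit R4 -> on_hand[A=60 B=57 C=21 D=45] avail[A=60 B=51 C=21 D=45] open={R3}
Step 8: reserve R5 A 5 -> on_hand[A=60 B=57 C=21 D=45] avail[A=55 B=51 C=21 D=45] open={R3,R5}
Step 9: reserve R6 A 9 -> on_hand[A=60 B=57 C=21 D=45] avail[A=46 B=51 C=21 D=45] open={R3,R5,R6}
Step 10: reserve R7 C 8 -> on_hand[A=60 B=57 C=21 D=45] avail[A=46 B=51 C=13 D=45] open={R3,R5,R6,R7}
Step 11: commit R5 -> on_hand[A=55 B=57 C=21 D=45] avail[A=46 B=51 C=13 D=45] open={R3,R6,R7}
Step 12: reserve R8 C 4 -> on_hand[A=55 B=57 C=21 D=45] avail[A=46 B=51 C=9 D=45] open={R3,R6,R7,R8}
Step 13: commit R3 -> on_hand[A=55 B=51 C=21 D=45] avail[A=46 B=51 C=9 D=45] open={R6,R7,R8}
Step 14: reserve R9 C 9 -> on_hand[A=55 B=51 C=21 D=45] avail[A=46 B=51 C=0 D=45] open={R6,R7,R8,R9}
Step 15: cancel R8 -> on_hand[A=55 B=51 C=21 D=45] avail[A=46 B=51 C=4 D=45] open={R6,R7,R9}
Step 16: reserve R10 D 8 -> on_hand[A=55 B=51 C=21 D=45] avail[A=46 B=51 C=4 D=37] open={R10,R6,R7,R9}
Step 17: reserve R11 D 1 -> on_hand[A=55 B=51 C=21 D=45] avail[A=46 B=51 C=4 D=36] open={R10,R11,R6,R7,R9}
Step 18: cancel R10 -> on_hand[A=55 B=51 C=21 D=45] avail[A=46 B=51 C=4 D=44] open={R11,R6,R7,R9}
Open reservations: ['R11', 'R6', 'R7', 'R9'] -> 4

Answer: 4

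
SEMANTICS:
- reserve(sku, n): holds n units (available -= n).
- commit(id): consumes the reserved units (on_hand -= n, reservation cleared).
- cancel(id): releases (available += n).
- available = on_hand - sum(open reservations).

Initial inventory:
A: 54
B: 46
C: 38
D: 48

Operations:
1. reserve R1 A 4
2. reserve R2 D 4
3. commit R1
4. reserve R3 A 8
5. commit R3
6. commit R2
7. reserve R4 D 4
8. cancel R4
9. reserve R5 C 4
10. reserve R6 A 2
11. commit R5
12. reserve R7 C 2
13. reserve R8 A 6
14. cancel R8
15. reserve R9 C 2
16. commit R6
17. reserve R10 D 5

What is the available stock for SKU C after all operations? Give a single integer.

Step 1: reserve R1 A 4 -> on_hand[A=54 B=46 C=38 D=48] avail[A=50 B=46 C=38 D=48] open={R1}
Step 2: reserve R2 D 4 -> on_hand[A=54 B=46 C=38 D=48] avail[A=50 B=46 C=38 D=44] open={R1,R2}
Step 3: commit R1 -> on_hand[A=50 B=46 C=38 D=48] avail[A=50 B=46 C=38 D=44] open={R2}
Step 4: reserve R3 A 8 -> on_hand[A=50 B=46 C=38 D=48] avail[A=42 B=46 C=38 D=44] open={R2,R3}
Step 5: commit R3 -> on_hand[A=42 B=46 C=38 D=48] avail[A=42 B=46 C=38 D=44] open={R2}
Step 6: commit R2 -> on_hand[A=42 B=46 C=38 D=44] avail[A=42 B=46 C=38 D=44] open={}
Step 7: reserve R4 D 4 -> on_hand[A=42 B=46 C=38 D=44] avail[A=42 B=46 C=38 D=40] open={R4}
Step 8: cancel R4 -> on_hand[A=42 B=46 C=38 D=44] avail[A=42 B=46 C=38 D=44] open={}
Step 9: reserve R5 C 4 -> on_hand[A=42 B=46 C=38 D=44] avail[A=42 B=46 C=34 D=44] open={R5}
Step 10: reserve R6 A 2 -> on_hand[A=42 B=46 C=38 D=44] avail[A=40 B=46 C=34 D=44] open={R5,R6}
Step 11: commit R5 -> on_hand[A=42 B=46 C=34 D=44] avail[A=40 B=46 C=34 D=44] open={R6}
Step 12: reserve R7 C 2 -> on_hand[A=42 B=46 C=34 D=44] avail[A=40 B=46 C=32 D=44] open={R6,R7}
Step 13: reserve R8 A 6 -> on_hand[A=42 B=46 C=34 D=44] avail[A=34 B=46 C=32 D=44] open={R6,R7,R8}
Step 14: cancel R8 -> on_hand[A=42 B=46 C=34 D=44] avail[A=40 B=46 C=32 D=44] open={R6,R7}
Step 15: reserve R9 C 2 -> on_hand[A=42 B=46 C=34 D=44] avail[A=40 B=46 C=30 D=44] open={R6,R7,R9}
Step 16: commit R6 -> on_hand[A=40 B=46 C=34 D=44] avail[A=40 B=46 C=30 D=44] open={R7,R9}
Step 17: reserve R10 D 5 -> on_hand[A=40 B=46 C=34 D=44] avail[A=40 B=46 C=30 D=39] open={R10,R7,R9}
Final available[C] = 30

Answer: 30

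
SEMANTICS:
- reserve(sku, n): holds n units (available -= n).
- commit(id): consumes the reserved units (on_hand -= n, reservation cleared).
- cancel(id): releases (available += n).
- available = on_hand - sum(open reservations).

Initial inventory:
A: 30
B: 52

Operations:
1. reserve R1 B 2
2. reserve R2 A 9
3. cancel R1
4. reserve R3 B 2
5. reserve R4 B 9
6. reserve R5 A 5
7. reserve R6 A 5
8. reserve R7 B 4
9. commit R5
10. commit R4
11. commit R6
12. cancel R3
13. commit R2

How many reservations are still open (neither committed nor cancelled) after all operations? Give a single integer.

Step 1: reserve R1 B 2 -> on_hand[A=30 B=52] avail[A=30 B=50] open={R1}
Step 2: reserve R2 A 9 -> on_hand[A=30 B=52] avail[A=21 B=50] open={R1,R2}
Step 3: cancel R1 -> on_hand[A=30 B=52] avail[A=21 B=52] open={R2}
Step 4: reserve R3 B 2 -> on_hand[A=30 B=52] avail[A=21 B=50] open={R2,R3}
Step 5: reserve R4 B 9 -> on_hand[A=30 B=52] avail[A=21 B=41] open={R2,R3,R4}
Step 6: reserve R5 A 5 -> on_hand[A=30 B=52] avail[A=16 B=41] open={R2,R3,R4,R5}
Step 7: reserve R6 A 5 -> on_hand[A=30 B=52] avail[A=11 B=41] open={R2,R3,R4,R5,R6}
Step 8: reserve R7 B 4 -> on_hand[A=30 B=52] avail[A=11 B=37] open={R2,R3,R4,R5,R6,R7}
Step 9: commit R5 -> on_hand[A=25 B=52] avail[A=11 B=37] open={R2,R3,R4,R6,R7}
Step 10: commit R4 -> on_hand[A=25 B=43] avail[A=11 B=37] open={R2,R3,R6,R7}
Step 11: commit R6 -> on_hand[A=20 B=43] avail[A=11 B=37] open={R2,R3,R7}
Step 12: cancel R3 -> on_hand[A=20 B=43] avail[A=11 B=39] open={R2,R7}
Step 13: commit R2 -> on_hand[A=11 B=43] avail[A=11 B=39] open={R7}
Open reservations: ['R7'] -> 1

Answer: 1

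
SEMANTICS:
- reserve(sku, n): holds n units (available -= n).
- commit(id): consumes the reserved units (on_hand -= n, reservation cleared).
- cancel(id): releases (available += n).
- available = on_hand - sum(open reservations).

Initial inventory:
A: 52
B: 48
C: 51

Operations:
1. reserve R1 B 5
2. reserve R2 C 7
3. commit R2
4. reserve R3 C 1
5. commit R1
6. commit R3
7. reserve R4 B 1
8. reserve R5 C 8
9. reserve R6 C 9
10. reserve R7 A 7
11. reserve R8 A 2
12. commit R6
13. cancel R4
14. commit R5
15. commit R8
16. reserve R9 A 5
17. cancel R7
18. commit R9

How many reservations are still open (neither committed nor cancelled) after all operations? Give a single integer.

Step 1: reserve R1 B 5 -> on_hand[A=52 B=48 C=51] avail[A=52 B=43 C=51] open={R1}
Step 2: reserve R2 C 7 -> on_hand[A=52 B=48 C=51] avail[A=52 B=43 C=44] open={R1,R2}
Step 3: commit R2 -> on_hand[A=52 B=48 C=44] avail[A=52 B=43 C=44] open={R1}
Step 4: reserve R3 C 1 -> on_hand[A=52 B=48 C=44] avail[A=52 B=43 C=43] open={R1,R3}
Step 5: commit R1 -> on_hand[A=52 B=43 C=44] avail[A=52 B=43 C=43] open={R3}
Step 6: commit R3 -> on_hand[A=52 B=43 C=43] avail[A=52 B=43 C=43] open={}
Step 7: reserve R4 B 1 -> on_hand[A=52 B=43 C=43] avail[A=52 B=42 C=43] open={R4}
Step 8: reserve R5 C 8 -> on_hand[A=52 B=43 C=43] avail[A=52 B=42 C=35] open={R4,R5}
Step 9: reserve R6 C 9 -> on_hand[A=52 B=43 C=43] avail[A=52 B=42 C=26] open={R4,R5,R6}
Step 10: reserve R7 A 7 -> on_hand[A=52 B=43 C=43] avail[A=45 B=42 C=26] open={R4,R5,R6,R7}
Step 11: reserve R8 A 2 -> on_hand[A=52 B=43 C=43] avail[A=43 B=42 C=26] open={R4,R5,R6,R7,R8}
Step 12: commit R6 -> on_hand[A=52 B=43 C=34] avail[A=43 B=42 C=26] open={R4,R5,R7,R8}
Step 13: cancel R4 -> on_hand[A=52 B=43 C=34] avail[A=43 B=43 C=26] open={R5,R7,R8}
Step 14: commit R5 -> on_hand[A=52 B=43 C=26] avail[A=43 B=43 C=26] open={R7,R8}
Step 15: commit R8 -> on_hand[A=50 B=43 C=26] avail[A=43 B=43 C=26] open={R7}
Step 16: reserve R9 A 5 -> on_hand[A=50 B=43 C=26] avail[A=38 B=43 C=26] open={R7,R9}
Step 17: cancel R7 -> on_hand[A=50 B=43 C=26] avail[A=45 B=43 C=26] open={R9}
Step 18: commit R9 -> on_hand[A=45 B=43 C=26] avail[A=45 B=43 C=26] open={}
Open reservations: [] -> 0

Answer: 0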